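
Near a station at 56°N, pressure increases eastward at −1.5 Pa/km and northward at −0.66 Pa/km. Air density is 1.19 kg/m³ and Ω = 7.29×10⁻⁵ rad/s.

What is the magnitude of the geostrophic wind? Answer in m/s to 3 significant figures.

Coriolis parameter at 56°N:
f = 2Ω sin φ = 2 × 7.29×10⁻⁵ × sin 56° = 1.21×10⁻⁴ s⁻¹
Component geostrophic relations (x east, y north):
u_g = −(1/(fρ)) ∂P/∂y,  v_g = (1/(fρ)) ∂P/∂x
u_g = −(−0.66×10⁻³)/(1.21×10⁻⁴ × 1.19) = 4.59 m/s;  v_g = (−1.5×10⁻³)/(1.21×10⁻⁴ × 1.19) = −10.4 m/s
|V_g| = √(u_g² + v_g²) = 11.4 m/s

11.4 m/s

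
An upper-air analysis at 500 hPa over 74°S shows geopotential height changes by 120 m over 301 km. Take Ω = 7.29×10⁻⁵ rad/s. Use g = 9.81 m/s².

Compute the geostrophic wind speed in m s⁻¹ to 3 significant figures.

27.9 m s⁻¹

Coriolis parameter at 74°S:
f = 2Ω sin φ = 2 × 7.29×10⁻⁵ × sin 74° = 1.40×10⁻⁴ s⁻¹
Height gradient: |∂Z/∂n| = 120 m / 301000 m = 3.99×10⁻⁴
On a pressure surface, geostrophic balance gives V_g = (g/f)|∂Z/∂n|:
V_g = 9.81 × 3.99×10⁻⁴ / 1.40×10⁻⁴ = 27.9 m/s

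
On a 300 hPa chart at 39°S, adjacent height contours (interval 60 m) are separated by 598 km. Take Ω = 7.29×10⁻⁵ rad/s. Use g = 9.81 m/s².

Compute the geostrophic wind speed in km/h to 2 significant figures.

Coriolis parameter at 39°S:
f = 2Ω sin φ = 2 × 7.29×10⁻⁵ × sin 39° = 9.18×10⁻⁵ s⁻¹
Height gradient: |∂Z/∂n| = 60 m / 598000 m = 1.00×10⁻⁴
On a pressure surface, geostrophic balance gives V_g = (g/f)|∂Z/∂n|:
V_g = 9.81 × 1.00×10⁻⁴ / 9.18×10⁻⁵ = 10.7 m/s
Converting: 10.7 m/s × 3.6 = 39 km/h

39 km/h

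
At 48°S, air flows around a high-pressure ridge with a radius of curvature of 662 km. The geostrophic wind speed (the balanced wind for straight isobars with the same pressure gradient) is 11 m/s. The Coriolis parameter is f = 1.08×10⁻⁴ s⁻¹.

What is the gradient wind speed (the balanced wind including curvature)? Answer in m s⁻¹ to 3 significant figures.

Around a high, pressure-gradient force acts outward with centrifugal, so Coriolis balances both:
fV = (1/ρ)|∂P/∂n| + V²/R  →  V² − fR·V + fR·V_g = 0
With fR = 1.08×10⁻⁴ × 662×10³ m = 71.5 m/s:
V = [fR − √((fR)² − 4 fR V_g)]/2 = [71.5 − √(71.5² − 4×71.5×11)]/2 = 13.6 m/s
Supergeostrophic (V > V_g = 11 m/s), as expected around a high.

13.6 m s⁻¹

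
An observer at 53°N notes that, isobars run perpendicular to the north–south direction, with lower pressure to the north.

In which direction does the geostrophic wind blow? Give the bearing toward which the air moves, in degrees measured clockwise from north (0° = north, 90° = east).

090°

The pressure-gradient force points toward the north (bearing 000°).
Geostrophic balance: in the Northern Hemisphere the Coriolis force deflects motion to the right, so the geostrophic wind blows 90° to the right of the pressure-gradient force (low pressure on the left).
Rotating 000° by 90° clockwise gives 090° — the wind blows toward the east.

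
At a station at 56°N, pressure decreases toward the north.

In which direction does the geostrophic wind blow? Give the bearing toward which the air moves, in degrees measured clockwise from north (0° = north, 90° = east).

The pressure-gradient force points toward the north (bearing 000°).
Geostrophic balance: in the Northern Hemisphere the Coriolis force deflects motion to the right, so the geostrophic wind blows 90° to the right of the pressure-gradient force (low pressure on the left).
Rotating 000° by 90° clockwise gives 090° — the wind blows toward the east.

090°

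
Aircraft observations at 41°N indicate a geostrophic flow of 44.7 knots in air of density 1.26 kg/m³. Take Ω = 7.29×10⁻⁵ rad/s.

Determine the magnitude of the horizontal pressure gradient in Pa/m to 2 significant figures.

2.8×10⁻³ Pa/m

Coriolis parameter at 41°N:
f = 2Ω sin φ = 2 × 7.29×10⁻⁵ × sin 41° = 9.57×10⁻⁵ s⁻¹
Wind speed in SI: 44.7 knots = 23.0 m/s
Geostrophic balance rearranged: |∂P/∂n| = f ρ V_g
|∂P/∂n| = 9.57×10⁻⁵ × 1.26 × 23.0 = 2.77×10⁻³ Pa/m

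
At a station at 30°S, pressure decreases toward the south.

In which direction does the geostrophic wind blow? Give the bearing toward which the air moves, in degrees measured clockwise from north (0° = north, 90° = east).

090°

The pressure-gradient force points toward the south (bearing 180°).
Geostrophic balance: in the Southern Hemisphere the Coriolis force deflects motion to the left, so the geostrophic wind blows 90° to the left of the pressure-gradient force (low pressure on the right).
Rotating 180° by 90° counterclockwise gives 090° — the wind blows toward the east.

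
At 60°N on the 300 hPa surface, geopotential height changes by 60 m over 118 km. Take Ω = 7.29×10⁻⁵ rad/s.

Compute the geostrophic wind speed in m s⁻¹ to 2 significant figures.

Coriolis parameter at 60°N:
f = 2Ω sin φ = 2 × 7.29×10⁻⁵ × sin 60° = 1.26×10⁻⁴ s⁻¹
Height gradient: |∂Z/∂n| = 60 m / 118000 m = 5.08×10⁻⁴
On a pressure surface, geostrophic balance gives V_g = (g/f)|∂Z/∂n|:
V_g = 9.81 × 5.08×10⁻⁴ / 1.26×10⁻⁴ = 39.5 m/s

40 m s⁻¹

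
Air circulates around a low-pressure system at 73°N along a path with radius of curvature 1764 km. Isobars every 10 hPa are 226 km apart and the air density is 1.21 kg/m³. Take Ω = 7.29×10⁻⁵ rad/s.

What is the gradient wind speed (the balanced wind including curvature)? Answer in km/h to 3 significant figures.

86.1 km/h

Coriolis parameter at 73°N:
f = 2Ω sin φ = 2 × 7.29×10⁻⁵ × sin 73° = 1.39×10⁻⁴ s⁻¹
Pressure gradient: |∂P/∂n| = 1000 Pa / 226000 m = 4.42×10⁻³ Pa/m
Geostrophic speed: V_g = |∂P/∂n|/(fρ) = 4.42×10⁻³/(1.39×10⁻⁴ × 1.21) = 26.2 m/s
Around a low, centrifugal force acts outward with Coriolis, so pressure-gradient force balances both:
(1/ρ)|∂P/∂n| = fV + V²/R  →  V² + fR·V − fR·V_g = 0
With fR = 1.39×10⁻⁴ × 1764×10³ m = 246 m/s:
V = [−fR + √((fR)² + 4 fR V_g)]/2 = [−246 + √(246² + 4×246×26.2)]/2 = 23.9 m/s
Subgeostrophic (V < V_g = 26.2 m/s), as expected around a low.
Converting: 23.9 m/s × 3.6 = 86.1 km/h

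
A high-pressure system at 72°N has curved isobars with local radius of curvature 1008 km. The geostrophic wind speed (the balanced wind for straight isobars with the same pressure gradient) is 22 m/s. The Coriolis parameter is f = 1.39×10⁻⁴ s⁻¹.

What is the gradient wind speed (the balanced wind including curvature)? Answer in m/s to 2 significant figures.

27 m/s

Around a high, pressure-gradient force acts outward with centrifugal, so Coriolis balances both:
fV = (1/ρ)|∂P/∂n| + V²/R  →  V² − fR·V + fR·V_g = 0
With fR = 1.39×10⁻⁴ × 1008×10³ m = 140 m/s:
V = [fR − √((fR)² − 4 fR V_g)]/2 = [140 − √(140² − 4×140×22)]/2 = 27.3 m/s
Supergeostrophic (V > V_g = 22 m/s), as expected around a high.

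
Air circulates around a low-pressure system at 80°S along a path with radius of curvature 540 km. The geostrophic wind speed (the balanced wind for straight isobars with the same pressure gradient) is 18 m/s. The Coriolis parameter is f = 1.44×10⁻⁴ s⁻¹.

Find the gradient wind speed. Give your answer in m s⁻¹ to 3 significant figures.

15.1 m s⁻¹

Around a low, centrifugal force acts outward with Coriolis, so pressure-gradient force balances both:
(1/ρ)|∂P/∂n| = fV + V²/R  →  V² + fR·V − fR·V_g = 0
With fR = 1.44×10⁻⁴ × 540×10³ m = 77.8 m/s:
V = [−fR + √((fR)² + 4 fR V_g)]/2 = [−77.8 + √(77.8² + 4×77.8×18)]/2 = 15.1 m/s
Subgeostrophic (V < V_g = 18 m/s), as expected around a low.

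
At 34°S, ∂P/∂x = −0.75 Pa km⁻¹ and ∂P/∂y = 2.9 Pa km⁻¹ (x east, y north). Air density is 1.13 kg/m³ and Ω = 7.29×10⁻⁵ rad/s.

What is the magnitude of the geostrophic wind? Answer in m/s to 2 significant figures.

Coriolis parameter at 34°S:
f = 2Ω sin φ = 2 × 7.29×10⁻⁵ × sin 34° = 8.15×10⁻⁵ s⁻¹
In the Southern Hemisphere f is negative: f = −8.15×10⁻⁵ s⁻¹.
Component geostrophic relations (x east, y north):
u_g = −(1/(fρ)) ∂P/∂y,  v_g = (1/(fρ)) ∂P/∂x
u_g = −(2.9×10⁻³)/(−8.15×10⁻⁵ × 1.13) = 31.5 m/s;  v_g = (−0.75×10⁻³)/(−8.15×10⁻⁵ × 1.13) = 8.14 m/s
|V_g| = √(u_g² + v_g²) = 32.5 m/s

33 m/s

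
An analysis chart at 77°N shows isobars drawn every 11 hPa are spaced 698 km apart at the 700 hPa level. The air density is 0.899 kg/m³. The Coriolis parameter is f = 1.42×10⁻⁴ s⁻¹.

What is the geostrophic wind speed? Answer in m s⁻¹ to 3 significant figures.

Pressure gradient: |∂P/∂n| = 1100 Pa / 698000 m = 1.58×10⁻³ Pa/m
Geostrophic balance (pressure-gradient force = Coriolis force):
V_g = (1/(fρ)) |∂P/∂n| = 1.58×10⁻³ / (1.42×10⁻⁴ × 0.899) = 12.3 m/s

12.3 m s⁻¹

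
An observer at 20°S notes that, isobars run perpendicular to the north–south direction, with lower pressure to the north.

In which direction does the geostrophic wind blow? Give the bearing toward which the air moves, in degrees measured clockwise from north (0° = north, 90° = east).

The pressure-gradient force points toward the north (bearing 000°).
Geostrophic balance: in the Southern Hemisphere the Coriolis force deflects motion to the left, so the geostrophic wind blows 90° to the left of the pressure-gradient force (low pressure on the right).
Rotating 000° by 90° counterclockwise gives 270° — the wind blows toward the west.

270°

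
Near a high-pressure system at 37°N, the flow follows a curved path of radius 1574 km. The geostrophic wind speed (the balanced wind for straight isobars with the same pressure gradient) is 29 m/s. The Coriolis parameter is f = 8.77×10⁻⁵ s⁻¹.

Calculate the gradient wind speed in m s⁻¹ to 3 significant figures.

Around a high, pressure-gradient force acts outward with centrifugal, so Coriolis balances both:
fV = (1/ρ)|∂P/∂n| + V²/R  →  V² − fR·V + fR·V_g = 0
With fR = 8.77×10⁻⁵ × 1574×10³ m = 138 m/s:
V = [fR − √((fR)² − 4 fR V_g)]/2 = [138 − √(138² − 4×138×29)]/2 = 41.4 m/s
Supergeostrophic (V > V_g = 29 m/s), as expected around a high.

41.4 m s⁻¹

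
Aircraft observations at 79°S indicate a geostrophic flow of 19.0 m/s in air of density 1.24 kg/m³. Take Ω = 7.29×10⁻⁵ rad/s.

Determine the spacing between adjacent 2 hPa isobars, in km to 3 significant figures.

Coriolis parameter at 79°S:
f = 2Ω sin φ = 2 × 7.29×10⁻⁵ × sin 79° = 1.43×10⁻⁴ s⁻¹
Geostrophic balance rearranged: |∂P/∂n| = f ρ V_g
|∂P/∂n| = 1.43×10⁻⁴ × 1.24 × 19.0 = 3.37×10⁻³ Pa/m
Isobar spacing: Δn = ΔP/|∂P/∂n| = 200 Pa / 3.37×10⁻³ Pa/m = 59313 m ≈ 59.3 km

59.3 km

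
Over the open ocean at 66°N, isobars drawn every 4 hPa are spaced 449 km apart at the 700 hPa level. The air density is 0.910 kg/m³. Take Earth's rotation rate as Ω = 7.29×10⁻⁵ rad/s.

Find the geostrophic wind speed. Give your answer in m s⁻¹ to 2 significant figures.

7.3 m s⁻¹

Coriolis parameter at 66°N:
f = 2Ω sin φ = 2 × 7.29×10⁻⁵ × sin 66° = 1.33×10⁻⁴ s⁻¹
Pressure gradient: |∂P/∂n| = 400 Pa / 449000 m = 8.91×10⁻⁴ Pa/m
Geostrophic balance (pressure-gradient force = Coriolis force):
V_g = (1/(fρ)) |∂P/∂n| = 8.91×10⁻⁴ / (1.33×10⁻⁴ × 0.910) = 7.35 m/s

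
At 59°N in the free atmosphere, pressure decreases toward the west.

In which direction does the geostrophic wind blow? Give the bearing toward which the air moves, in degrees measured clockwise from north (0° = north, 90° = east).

The pressure-gradient force points toward the west (bearing 270°).
Geostrophic balance: in the Northern Hemisphere the Coriolis force deflects motion to the right, so the geostrophic wind blows 90° to the right of the pressure-gradient force (low pressure on the left).
Rotating 270° by 90° clockwise gives 000° — the wind blows toward the north.

000°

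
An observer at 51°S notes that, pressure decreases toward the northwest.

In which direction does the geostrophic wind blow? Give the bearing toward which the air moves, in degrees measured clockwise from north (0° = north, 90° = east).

The pressure-gradient force points toward the northwest (bearing 315°).
Geostrophic balance: in the Southern Hemisphere the Coriolis force deflects motion to the left, so the geostrophic wind blows 90° to the left of the pressure-gradient force (low pressure on the right).
Rotating 315° by 90° counterclockwise gives 225° — the wind blows toward the southwest.

225°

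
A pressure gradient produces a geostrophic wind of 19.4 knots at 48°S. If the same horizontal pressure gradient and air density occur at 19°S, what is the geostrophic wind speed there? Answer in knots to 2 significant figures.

44 knots

With the same pressure gradient and density, V_g ∝ 1/f ∝ 1/sin φ.
V₂ = V₁ · sin φ₁ / sin φ₂ = 19.4 × sin 48° / sin 19°
V₂ = 19.4 × 0.7431/0.3256 = 44 knots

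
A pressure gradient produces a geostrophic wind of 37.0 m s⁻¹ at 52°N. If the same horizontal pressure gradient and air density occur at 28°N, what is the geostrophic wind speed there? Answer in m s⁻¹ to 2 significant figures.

With the same pressure gradient and density, V_g ∝ 1/f ∝ 1/sin φ.
V₂ = V₁ · sin φ₁ / sin φ₂ = 37.0 × sin 52° / sin 28°
V₂ = 37.0 × 0.7880/0.4695 = 62 m s⁻¹

62 m s⁻¹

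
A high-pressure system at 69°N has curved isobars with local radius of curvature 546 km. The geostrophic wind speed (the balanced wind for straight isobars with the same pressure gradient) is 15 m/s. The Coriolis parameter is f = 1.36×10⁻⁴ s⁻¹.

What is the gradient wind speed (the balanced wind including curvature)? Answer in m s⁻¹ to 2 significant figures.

Around a high, pressure-gradient force acts outward with centrifugal, so Coriolis balances both:
fV = (1/ρ)|∂P/∂n| + V²/R  →  V² − fR·V + fR·V_g = 0
With fR = 1.36×10⁻⁴ × 546×10³ m = 74.3 m/s:
V = [fR − √((fR)² − 4 fR V_g)]/2 = [74.3 − √(74.3² − 4×74.3×15)]/2 = 20.9 m/s
Supergeostrophic (V > V_g = 15 m/s), as expected around a high.

21 m s⁻¹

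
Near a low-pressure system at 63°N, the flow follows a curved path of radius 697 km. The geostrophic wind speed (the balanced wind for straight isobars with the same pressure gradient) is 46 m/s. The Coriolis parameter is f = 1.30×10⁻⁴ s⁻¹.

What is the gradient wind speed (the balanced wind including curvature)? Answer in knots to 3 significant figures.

Around a low, centrifugal force acts outward with Coriolis, so pressure-gradient force balances both:
(1/ρ)|∂P/∂n| = fV + V²/R  →  V² + fR·V − fR·V_g = 0
With fR = 1.30×10⁻⁴ × 697×10³ m = 90.6 m/s:
V = [−fR + √((fR)² + 4 fR V_g)]/2 = [−90.6 + √(90.6² + 4×90.6×46)]/2 = 33.6 m/s
Subgeostrophic (V < V_g = 46 m/s), as expected around a low.
Converting: 33.6 m/s × 1.944 = 65.2 knots

65.2 knots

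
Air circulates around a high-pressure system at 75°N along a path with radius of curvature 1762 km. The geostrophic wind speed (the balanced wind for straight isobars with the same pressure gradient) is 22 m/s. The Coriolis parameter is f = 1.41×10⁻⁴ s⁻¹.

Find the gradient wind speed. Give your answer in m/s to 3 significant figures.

Around a high, pressure-gradient force acts outward with centrifugal, so Coriolis balances both:
fV = (1/ρ)|∂P/∂n| + V²/R  →  V² − fR·V + fR·V_g = 0
With fR = 1.41×10⁻⁴ × 1762×10³ m = 248 m/s:
V = [fR − √((fR)² − 4 fR V_g)]/2 = [248 − √(248² − 4×248×22)]/2 = 24.4 m/s
Supergeostrophic (V > V_g = 22 m/s), as expected around a high.

24.4 m/s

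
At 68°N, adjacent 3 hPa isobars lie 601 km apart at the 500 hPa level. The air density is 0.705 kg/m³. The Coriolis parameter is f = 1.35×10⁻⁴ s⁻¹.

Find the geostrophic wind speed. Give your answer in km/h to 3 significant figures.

Pressure gradient: |∂P/∂n| = 300 Pa / 601000 m = 4.99×10⁻⁴ Pa/m
Geostrophic balance (pressure-gradient force = Coriolis force):
V_g = (1/(fρ)) |∂P/∂n| = 4.99×10⁻⁴ / (1.35×10⁻⁴ × 0.705) = 5.24 m/s
Converting: 5.24 m/s × 3.6 = 18.9 km/h

18.9 km/h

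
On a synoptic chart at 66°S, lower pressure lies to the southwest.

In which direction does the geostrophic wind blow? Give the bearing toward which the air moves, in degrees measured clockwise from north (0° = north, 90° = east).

135°

The pressure-gradient force points toward the southwest (bearing 225°).
Geostrophic balance: in the Southern Hemisphere the Coriolis force deflects motion to the left, so the geostrophic wind blows 90° to the left of the pressure-gradient force (low pressure on the right).
Rotating 225° by 90° counterclockwise gives 135° — the wind blows toward the southeast.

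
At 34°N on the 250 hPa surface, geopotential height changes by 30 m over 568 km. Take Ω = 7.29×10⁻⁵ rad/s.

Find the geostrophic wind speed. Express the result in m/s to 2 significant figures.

6.4 m/s

Coriolis parameter at 34°N:
f = 2Ω sin φ = 2 × 7.29×10⁻⁵ × sin 34° = 8.15×10⁻⁵ s⁻¹
Height gradient: |∂Z/∂n| = 30 m / 568000 m = 5.28×10⁻⁵
On a pressure surface, geostrophic balance gives V_g = (g/f)|∂Z/∂n|:
V_g = 9.81 × 5.28×10⁻⁵ / 8.15×10⁻⁵ = 6.36 m/s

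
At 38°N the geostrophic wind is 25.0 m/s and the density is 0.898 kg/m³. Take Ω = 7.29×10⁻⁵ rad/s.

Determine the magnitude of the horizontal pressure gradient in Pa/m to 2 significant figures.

Coriolis parameter at 38°N:
f = 2Ω sin φ = 2 × 7.29×10⁻⁵ × sin 38° = 8.98×10⁻⁵ s⁻¹
Geostrophic balance rearranged: |∂P/∂n| = f ρ V_g
|∂P/∂n| = 8.98×10⁻⁵ × 0.898 × 25.0 = 2.02×10⁻³ Pa/m

2.0×10⁻³ Pa/m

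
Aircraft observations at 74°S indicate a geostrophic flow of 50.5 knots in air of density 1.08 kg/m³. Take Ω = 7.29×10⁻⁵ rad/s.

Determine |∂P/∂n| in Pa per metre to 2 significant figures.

3.9×10⁻³ Pa/m

Coriolis parameter at 74°S:
f = 2Ω sin φ = 2 × 7.29×10⁻⁵ × sin 74° = 1.40×10⁻⁴ s⁻¹
Wind speed in SI: 50.5 knots = 26.0 m/s
Geostrophic balance rearranged: |∂P/∂n| = f ρ V_g
|∂P/∂n| = 1.40×10⁻⁴ × 1.08 × 26.0 = 3.93×10⁻³ Pa/m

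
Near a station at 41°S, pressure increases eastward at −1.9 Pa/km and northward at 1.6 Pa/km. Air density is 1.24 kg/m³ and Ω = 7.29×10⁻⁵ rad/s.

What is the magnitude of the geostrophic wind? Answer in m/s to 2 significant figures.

Coriolis parameter at 41°S:
f = 2Ω sin φ = 2 × 7.29×10⁻⁵ × sin 41° = 9.57×10⁻⁵ s⁻¹
In the Southern Hemisphere f is negative: f = −9.57×10⁻⁵ s⁻¹.
Component geostrophic relations (x east, y north):
u_g = −(1/(fρ)) ∂P/∂y,  v_g = (1/(fρ)) ∂P/∂x
u_g = −(1.6×10⁻³)/(−9.57×10⁻⁵ × 1.24) = 13.5 m/s;  v_g = (−1.9×10⁻³)/(−9.57×10⁻⁵ × 1.24) = 16.0 m/s
|V_g| = √(u_g² + v_g²) = 20.9 m/s

21 m/s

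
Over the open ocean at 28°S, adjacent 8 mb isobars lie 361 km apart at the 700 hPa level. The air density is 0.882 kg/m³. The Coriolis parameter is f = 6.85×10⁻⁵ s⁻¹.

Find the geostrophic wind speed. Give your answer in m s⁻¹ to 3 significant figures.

36.7 m s⁻¹

Pressure gradient: |∂P/∂n| = 800 Pa / 361000 m = 2.22×10⁻³ Pa/m
Geostrophic balance (pressure-gradient force = Coriolis force):
V_g = (1/(fρ)) |∂P/∂n| = 2.22×10⁻³ / (6.85×10⁻⁵ × 0.882) = 36.7 m/s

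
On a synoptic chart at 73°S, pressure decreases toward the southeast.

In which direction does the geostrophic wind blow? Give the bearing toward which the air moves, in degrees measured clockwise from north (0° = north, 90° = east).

045°

The pressure-gradient force points toward the southeast (bearing 135°).
Geostrophic balance: in the Southern Hemisphere the Coriolis force deflects motion to the left, so the geostrophic wind blows 90° to the left of the pressure-gradient force (low pressure on the right).
Rotating 135° by 90° counterclockwise gives 045° — the wind blows toward the northeast.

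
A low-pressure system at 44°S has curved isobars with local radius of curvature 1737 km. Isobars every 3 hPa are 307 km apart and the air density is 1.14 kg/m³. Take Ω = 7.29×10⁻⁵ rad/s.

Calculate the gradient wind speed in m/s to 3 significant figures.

8.09 m/s

Coriolis parameter at 44°S:
f = 2Ω sin φ = 2 × 7.29×10⁻⁵ × sin 44° = 1.01×10⁻⁴ s⁻¹
Pressure gradient: |∂P/∂n| = 300 Pa / 307000 m = 9.77×10⁻⁴ Pa/m
Geostrophic speed: V_g = |∂P/∂n|/(fρ) = 9.77×10⁻⁴/(1.01×10⁻⁴ × 1.14) = 8.46 m/s
Around a low, centrifugal force acts outward with Coriolis, so pressure-gradient force balances both:
(1/ρ)|∂P/∂n| = fV + V²/R  →  V² + fR·V − fR·V_g = 0
With fR = 1.01×10⁻⁴ × 1737×10³ m = 176 m/s:
V = [−fR + √((fR)² + 4 fR V_g)]/2 = [−176 + √(176² + 4×176×8.46)]/2 = 8.09 m/s
Subgeostrophic (V < V_g = 8.46 m/s), as expected around a low.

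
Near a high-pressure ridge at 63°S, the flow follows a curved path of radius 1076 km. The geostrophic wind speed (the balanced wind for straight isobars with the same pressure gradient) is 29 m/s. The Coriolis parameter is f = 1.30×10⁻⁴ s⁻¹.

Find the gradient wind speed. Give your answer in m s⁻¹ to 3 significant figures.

Around a high, pressure-gradient force acts outward with centrifugal, so Coriolis balances both:
fV = (1/ρ)|∂P/∂n| + V²/R  →  V² − fR·V + fR·V_g = 0
With fR = 1.30×10⁻⁴ × 1076×10³ m = 140 m/s:
V = [fR − √((fR)² − 4 fR V_g)]/2 = [140 − √(140² − 4×140×29)]/2 = 41 m/s
Supergeostrophic (V > V_g = 29 m/s), as expected around a high.

41.0 m s⁻¹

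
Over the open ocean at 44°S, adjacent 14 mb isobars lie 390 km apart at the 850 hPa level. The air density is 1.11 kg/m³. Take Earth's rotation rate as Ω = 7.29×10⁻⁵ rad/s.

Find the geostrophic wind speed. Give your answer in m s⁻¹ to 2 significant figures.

Coriolis parameter at 44°S:
f = 2Ω sin φ = 2 × 7.29×10⁻⁵ × sin 44° = 1.01×10⁻⁴ s⁻¹
Pressure gradient: |∂P/∂n| = 1400 Pa / 390000 m = 3.59×10⁻³ Pa/m
Geostrophic balance (pressure-gradient force = Coriolis force):
V_g = (1/(fρ)) |∂P/∂n| = 3.59×10⁻³ / (1.01×10⁻⁴ × 1.11) = 31.9 m/s

32 m s⁻¹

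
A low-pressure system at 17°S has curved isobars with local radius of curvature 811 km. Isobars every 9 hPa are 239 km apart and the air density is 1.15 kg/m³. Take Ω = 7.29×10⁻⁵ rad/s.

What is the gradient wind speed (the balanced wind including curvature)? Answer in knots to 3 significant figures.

72.1 knots

Coriolis parameter at 17°S:
f = 2Ω sin φ = 2 × 7.29×10⁻⁵ × sin 17° = 4.26×10⁻⁵ s⁻¹
Pressure gradient: |∂P/∂n| = 900 Pa / 239000 m = 3.77×10⁻³ Pa/m
Geostrophic speed: V_g = |∂P/∂n|/(fρ) = 3.77×10⁻³/(4.26×10⁻⁵ × 1.15) = 76.8 m/s
Around a low, centrifugal force acts outward with Coriolis, so pressure-gradient force balances both:
(1/ρ)|∂P/∂n| = fV + V²/R  →  V² + fR·V − fR·V_g = 0
With fR = 4.26×10⁻⁵ × 811×10³ m = 34.6 m/s:
V = [−fR + √((fR)² + 4 fR V_g)]/2 = [−34.6 + √(34.6² + 4×34.6×76.8)]/2 = 37.1 m/s
Subgeostrophic (V < V_g = 76.8 m/s), as expected around a low.
Converting: 37.1 m/s × 1.944 = 72.1 knots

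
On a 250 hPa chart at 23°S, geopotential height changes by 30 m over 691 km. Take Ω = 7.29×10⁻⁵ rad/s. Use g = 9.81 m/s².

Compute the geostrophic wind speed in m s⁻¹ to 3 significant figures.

7.48 m s⁻¹

Coriolis parameter at 23°S:
f = 2Ω sin φ = 2 × 7.29×10⁻⁵ × sin 23° = 5.70×10⁻⁵ s⁻¹
Height gradient: |∂Z/∂n| = 30 m / 691000 m = 4.34×10⁻⁵
On a pressure surface, geostrophic balance gives V_g = (g/f)|∂Z/∂n|:
V_g = 9.81 × 4.34×10⁻⁵ / 5.70×10⁻⁵ = 7.48 m/s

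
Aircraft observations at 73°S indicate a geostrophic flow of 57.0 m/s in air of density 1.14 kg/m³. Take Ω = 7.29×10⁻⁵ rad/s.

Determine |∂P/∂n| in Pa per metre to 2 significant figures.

Coriolis parameter at 73°S:
f = 2Ω sin φ = 2 × 7.29×10⁻⁵ × sin 73° = 1.39×10⁻⁴ s⁻¹
Geostrophic balance rearranged: |∂P/∂n| = f ρ V_g
|∂P/∂n| = 1.39×10⁻⁴ × 1.14 × 57.0 = 9.06×10⁻³ Pa/m

9.1×10⁻³ Pa/m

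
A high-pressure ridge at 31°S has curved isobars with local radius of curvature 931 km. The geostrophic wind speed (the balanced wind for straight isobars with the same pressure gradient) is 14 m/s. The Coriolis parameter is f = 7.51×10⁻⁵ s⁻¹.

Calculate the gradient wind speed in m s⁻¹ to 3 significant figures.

19.4 m s⁻¹

Around a high, pressure-gradient force acts outward with centrifugal, so Coriolis balances both:
fV = (1/ρ)|∂P/∂n| + V²/R  →  V² − fR·V + fR·V_g = 0
With fR = 7.51×10⁻⁵ × 931×10³ m = 69.9 m/s:
V = [fR − √((fR)² − 4 fR V_g)]/2 = [69.9 − √(69.9² − 4×69.9×14)]/2 = 19.4 m/s
Supergeostrophic (V > V_g = 14 m/s), as expected around a high.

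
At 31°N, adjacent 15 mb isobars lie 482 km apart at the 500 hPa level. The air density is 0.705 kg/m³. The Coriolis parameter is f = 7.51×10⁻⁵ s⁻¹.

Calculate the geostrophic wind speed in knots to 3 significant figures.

114 knots

Pressure gradient: |∂P/∂n| = 1500 Pa / 482000 m = 3.11×10⁻³ Pa/m
Geostrophic balance (pressure-gradient force = Coriolis force):
V_g = (1/(fρ)) |∂P/∂n| = 3.11×10⁻³ / (7.51×10⁻⁵ × 0.705) = 58.8 m/s
Converting: 58.8 m/s × 1.944 = 114 knots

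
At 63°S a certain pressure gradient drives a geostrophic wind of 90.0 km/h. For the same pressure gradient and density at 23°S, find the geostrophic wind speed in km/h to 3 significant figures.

With the same pressure gradient and density, V_g ∝ 1/f ∝ 1/sin φ.
V₂ = V₁ · sin φ₁ / sin φ₂ = 90.0 × sin 63° / sin 23°
V₂ = 90.0 × 0.8910/0.3907 = 205 km/h

205 km/h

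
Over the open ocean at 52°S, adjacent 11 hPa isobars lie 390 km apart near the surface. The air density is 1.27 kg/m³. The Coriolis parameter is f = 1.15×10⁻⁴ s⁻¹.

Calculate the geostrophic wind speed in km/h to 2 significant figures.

Pressure gradient: |∂P/∂n| = 1100 Pa / 390000 m = 2.82×10⁻³ Pa/m
Geostrophic balance (pressure-gradient force = Coriolis force):
V_g = (1/(fρ)) |∂P/∂n| = 2.82×10⁻³ / (1.15×10⁻⁴ × 1.27) = 19.3 m/s
Converting: 19.3 m/s × 3.6 = 70 km/h

70 km/h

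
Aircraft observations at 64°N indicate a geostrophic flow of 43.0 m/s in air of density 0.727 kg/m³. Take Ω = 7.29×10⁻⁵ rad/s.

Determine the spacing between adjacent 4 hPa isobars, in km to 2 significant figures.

Coriolis parameter at 64°N:
f = 2Ω sin φ = 2 × 7.29×10⁻⁵ × sin 64° = 1.31×10⁻⁴ s⁻¹
Geostrophic balance rearranged: |∂P/∂n| = f ρ V_g
|∂P/∂n| = 1.31×10⁻⁴ × 0.727 × 43.0 = 4.10×10⁻³ Pa/m
Isobar spacing: Δn = ΔP/|∂P/∂n| = 400 Pa / 4.10×10⁻³ Pa/m = 97643 m ≈ 98 km

98 km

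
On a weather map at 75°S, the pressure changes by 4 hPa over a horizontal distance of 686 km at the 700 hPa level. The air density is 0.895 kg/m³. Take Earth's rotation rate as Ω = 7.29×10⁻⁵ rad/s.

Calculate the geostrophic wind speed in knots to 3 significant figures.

8.99 knots

Coriolis parameter at 75°S:
f = 2Ω sin φ = 2 × 7.29×10⁻⁵ × sin 75° = 1.41×10⁻⁴ s⁻¹
Pressure gradient: |∂P/∂n| = 400 Pa / 686000 m = 5.83×10⁻⁴ Pa/m
Geostrophic balance (pressure-gradient force = Coriolis force):
V_g = (1/(fρ)) |∂P/∂n| = 5.83×10⁻⁴ / (1.41×10⁻⁴ × 0.895) = 4.63 m/s
Converting: 4.63 m/s × 1.944 = 8.99 knots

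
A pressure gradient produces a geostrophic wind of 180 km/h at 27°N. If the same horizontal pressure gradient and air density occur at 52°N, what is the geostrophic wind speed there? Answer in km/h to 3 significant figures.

With the same pressure gradient and density, V_g ∝ 1/f ∝ 1/sin φ.
V₂ = V₁ · sin φ₁ / sin φ₂ = 180 × sin 27° / sin 52°
V₂ = 180 × 0.4540/0.7880 = 104 km/h

104 km/h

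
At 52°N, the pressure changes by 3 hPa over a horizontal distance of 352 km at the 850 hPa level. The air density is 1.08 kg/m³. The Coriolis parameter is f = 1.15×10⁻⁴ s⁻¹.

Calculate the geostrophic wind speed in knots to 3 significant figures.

13.3 knots

Pressure gradient: |∂P/∂n| = 300 Pa / 352000 m = 8.52×10⁻⁴ Pa/m
Geostrophic balance (pressure-gradient force = Coriolis force):
V_g = (1/(fρ)) |∂P/∂n| = 8.52×10⁻⁴ / (1.15×10⁻⁴ × 1.08) = 6.86 m/s
Converting: 6.86 m/s × 1.944 = 13.3 knots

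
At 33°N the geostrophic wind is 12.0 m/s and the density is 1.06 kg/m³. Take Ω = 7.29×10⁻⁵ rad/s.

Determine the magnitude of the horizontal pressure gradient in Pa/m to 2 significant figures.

1.0×10⁻³ Pa/m

Coriolis parameter at 33°N:
f = 2Ω sin φ = 2 × 7.29×10⁻⁵ × sin 33° = 7.94×10⁻⁵ s⁻¹
Geostrophic balance rearranged: |∂P/∂n| = f ρ V_g
|∂P/∂n| = 7.94×10⁻⁵ × 1.06 × 12.0 = 1.01×10⁻³ Pa/m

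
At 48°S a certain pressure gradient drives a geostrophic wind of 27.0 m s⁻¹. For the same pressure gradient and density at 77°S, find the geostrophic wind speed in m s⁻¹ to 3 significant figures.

20.6 m s⁻¹

With the same pressure gradient and density, V_g ∝ 1/f ∝ 1/sin φ.
V₂ = V₁ · sin φ₁ / sin φ₂ = 27.0 × sin 48° / sin 77°
V₂ = 27.0 × 0.7431/0.9744 = 20.6 m s⁻¹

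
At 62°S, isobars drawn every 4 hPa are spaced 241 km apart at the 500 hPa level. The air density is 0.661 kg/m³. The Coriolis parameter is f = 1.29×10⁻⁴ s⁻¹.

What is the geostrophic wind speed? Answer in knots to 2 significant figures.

38 knots

Pressure gradient: |∂P/∂n| = 400 Pa / 241000 m = 1.66×10⁻³ Pa/m
Geostrophic balance (pressure-gradient force = Coriolis force):
V_g = (1/(fρ)) |∂P/∂n| = 1.66×10⁻³ / (1.29×10⁻⁴ × 0.661) = 19.5 m/s
Converting: 19.5 m/s × 1.944 = 38 knots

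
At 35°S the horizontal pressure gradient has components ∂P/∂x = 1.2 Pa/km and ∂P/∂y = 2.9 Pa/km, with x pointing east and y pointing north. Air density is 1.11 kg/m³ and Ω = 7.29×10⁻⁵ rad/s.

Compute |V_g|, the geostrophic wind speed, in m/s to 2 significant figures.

Coriolis parameter at 35°S:
f = 2Ω sin φ = 2 × 7.29×10⁻⁵ × sin 35° = 8.36×10⁻⁵ s⁻¹
In the Southern Hemisphere f is negative: f = −8.36×10⁻⁵ s⁻¹.
Component geostrophic relations (x east, y north):
u_g = −(1/(fρ)) ∂P/∂y,  v_g = (1/(fρ)) ∂P/∂x
u_g = −(2.9×10⁻³)/(−8.36×10⁻⁵ × 1.11) = 31.2 m/s;  v_g = (1.2×10⁻³)/(−8.36×10⁻⁵ × 1.11) = −12.9 m/s
|V_g| = √(u_g² + v_g²) = 33.8 m/s

34 m/s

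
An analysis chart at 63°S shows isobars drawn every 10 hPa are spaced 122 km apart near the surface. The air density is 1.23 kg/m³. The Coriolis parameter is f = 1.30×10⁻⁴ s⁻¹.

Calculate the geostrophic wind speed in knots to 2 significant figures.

100 knots

Pressure gradient: |∂P/∂n| = 1000 Pa / 122000 m = 8.20×10⁻³ Pa/m
Geostrophic balance (pressure-gradient force = Coriolis force):
V_g = (1/(fρ)) |∂P/∂n| = 8.20×10⁻³ / (1.30×10⁻⁴ × 1.23) = 51.3 m/s
Converting: 51.3 m/s × 1.944 = 100 knots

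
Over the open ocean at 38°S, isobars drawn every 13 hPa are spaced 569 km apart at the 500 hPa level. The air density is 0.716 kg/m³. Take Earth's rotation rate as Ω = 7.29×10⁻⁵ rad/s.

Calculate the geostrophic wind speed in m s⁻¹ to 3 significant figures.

35.5 m s⁻¹

Coriolis parameter at 38°S:
f = 2Ω sin φ = 2 × 7.29×10⁻⁵ × sin 38° = 8.98×10⁻⁵ s⁻¹
Pressure gradient: |∂P/∂n| = 1300 Pa / 569000 m = 2.28×10⁻³ Pa/m
Geostrophic balance (pressure-gradient force = Coriolis force):
V_g = (1/(fρ)) |∂P/∂n| = 2.28×10⁻³ / (8.98×10⁻⁵ × 0.716) = 35.5 m/s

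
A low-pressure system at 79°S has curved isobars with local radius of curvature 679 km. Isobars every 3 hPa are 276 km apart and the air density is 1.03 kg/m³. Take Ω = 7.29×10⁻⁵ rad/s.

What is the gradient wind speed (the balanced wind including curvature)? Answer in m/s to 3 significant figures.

Coriolis parameter at 79°S:
f = 2Ω sin φ = 2 × 7.29×10⁻⁵ × sin 79° = 1.43×10⁻⁴ s⁻¹
Pressure gradient: |∂P/∂n| = 300 Pa / 276000 m = 1.09×10⁻³ Pa/m
Geostrophic speed: V_g = |∂P/∂n|/(fρ) = 1.09×10⁻³/(1.43×10⁻⁴ × 1.03) = 7.37 m/s
Around a low, centrifugal force acts outward with Coriolis, so pressure-gradient force balances both:
(1/ρ)|∂P/∂n| = fV + V²/R  →  V² + fR·V − fR·V_g = 0
With fR = 1.43×10⁻⁴ × 679×10³ m = 97.2 m/s:
V = [−fR + √((fR)² + 4 fR V_g)]/2 = [−97.2 + √(97.2² + 4×97.2×7.37)]/2 = 6.89 m/s
Subgeostrophic (V < V_g = 7.37 m/s), as expected around a low.

6.89 m/s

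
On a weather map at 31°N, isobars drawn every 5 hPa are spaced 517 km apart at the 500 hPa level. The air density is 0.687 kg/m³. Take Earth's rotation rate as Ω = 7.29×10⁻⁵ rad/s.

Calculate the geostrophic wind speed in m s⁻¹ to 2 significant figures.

19 m s⁻¹

Coriolis parameter at 31°N:
f = 2Ω sin φ = 2 × 7.29×10⁻⁵ × sin 31° = 7.51×10⁻⁵ s⁻¹
Pressure gradient: |∂P/∂n| = 500 Pa / 517000 m = 9.67×10⁻⁴ Pa/m
Geostrophic balance (pressure-gradient force = Coriolis force):
V_g = (1/(fρ)) |∂P/∂n| = 9.67×10⁻⁴ / (7.51×10⁻⁵ × 0.687) = 18.7 m/s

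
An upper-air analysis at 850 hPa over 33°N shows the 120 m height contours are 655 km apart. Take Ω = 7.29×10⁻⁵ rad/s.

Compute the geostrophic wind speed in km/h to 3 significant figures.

Coriolis parameter at 33°N:
f = 2Ω sin φ = 2 × 7.29×10⁻⁵ × sin 33° = 7.94×10⁻⁵ s⁻¹
Height gradient: |∂Z/∂n| = 120 m / 655000 m = 1.83×10⁻⁴
On a pressure surface, geostrophic balance gives V_g = (g/f)|∂Z/∂n|:
V_g = 9.81 × 1.83×10⁻⁴ / 7.94×10⁻⁵ = 22.6 m/s
Converting: 22.6 m/s × 3.6 = 81.5 km/h

81.5 km/h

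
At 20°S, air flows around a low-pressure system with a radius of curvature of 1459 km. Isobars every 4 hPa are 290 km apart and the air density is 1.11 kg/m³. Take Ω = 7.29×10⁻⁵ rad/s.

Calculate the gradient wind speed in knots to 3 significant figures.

38.1 knots

Coriolis parameter at 20°S:
f = 2Ω sin φ = 2 × 7.29×10⁻⁵ × sin 20° = 4.99×10⁻⁵ s⁻¹
Pressure gradient: |∂P/∂n| = 400 Pa / 290000 m = 1.38×10⁻³ Pa/m
Geostrophic speed: V_g = |∂P/∂n|/(fρ) = 1.38×10⁻³/(4.99×10⁻⁵ × 1.11) = 24.9 m/s
Around a low, centrifugal force acts outward with Coriolis, so pressure-gradient force balances both:
(1/ρ)|∂P/∂n| = fV + V²/R  →  V² + fR·V − fR·V_g = 0
With fR = 4.99×10⁻⁵ × 1459×10³ m = 72.8 m/s:
V = [−fR + √((fR)² + 4 fR V_g)]/2 = [−72.8 + √(72.8² + 4×72.8×24.9)]/2 = 19.6 m/s
Subgeostrophic (V < V_g = 24.9 m/s), as expected around a low.
Converting: 19.6 m/s × 1.944 = 38.1 knots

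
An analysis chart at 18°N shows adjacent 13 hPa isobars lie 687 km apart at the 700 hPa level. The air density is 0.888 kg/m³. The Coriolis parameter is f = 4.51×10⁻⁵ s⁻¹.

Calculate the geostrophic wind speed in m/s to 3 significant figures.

47.2 m/s

Pressure gradient: |∂P/∂n| = 1300 Pa / 687000 m = 1.89×10⁻³ Pa/m
Geostrophic balance (pressure-gradient force = Coriolis force):
V_g = (1/(fρ)) |∂P/∂n| = 1.89×10⁻³ / (4.51×10⁻⁵ × 0.888) = 47.2 m/s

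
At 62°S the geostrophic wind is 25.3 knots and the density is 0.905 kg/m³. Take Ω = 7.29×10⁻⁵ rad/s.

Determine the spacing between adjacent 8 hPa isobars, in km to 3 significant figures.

528 km

Coriolis parameter at 62°S:
f = 2Ω sin φ = 2 × 7.29×10⁻⁵ × sin 62° = 1.29×10⁻⁴ s⁻¹
Wind speed in SI: 25.3 knots = 13.0 m/s
Geostrophic balance rearranged: |∂P/∂n| = f ρ V_g
|∂P/∂n| = 1.29×10⁻⁴ × 0.905 × 13.0 = 1.52×10⁻³ Pa/m
Isobar spacing: Δn = ΔP/|∂P/∂n| = 800 Pa / 1.52×10⁻³ Pa/m = 527582 m ≈ 528 km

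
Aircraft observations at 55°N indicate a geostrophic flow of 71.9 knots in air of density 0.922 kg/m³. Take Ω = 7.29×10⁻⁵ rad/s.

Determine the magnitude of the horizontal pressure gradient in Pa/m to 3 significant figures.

4.07×10⁻³ Pa/m

Coriolis parameter at 55°N:
f = 2Ω sin φ = 2 × 7.29×10⁻⁵ × sin 55° = 1.19×10⁻⁴ s⁻¹
Wind speed in SI: 71.9 knots = 37.0 m/s
Geostrophic balance rearranged: |∂P/∂n| = f ρ V_g
|∂P/∂n| = 1.19×10⁻⁴ × 0.922 × 37.0 = 4.07×10⁻³ Pa/m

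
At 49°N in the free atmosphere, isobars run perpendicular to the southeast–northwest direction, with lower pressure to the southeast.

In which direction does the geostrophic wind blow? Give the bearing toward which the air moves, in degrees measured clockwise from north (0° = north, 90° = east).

225°

The pressure-gradient force points toward the southeast (bearing 135°).
Geostrophic balance: in the Northern Hemisphere the Coriolis force deflects motion to the right, so the geostrophic wind blows 90° to the right of the pressure-gradient force (low pressure on the left).
Rotating 135° by 90° clockwise gives 225° — the wind blows toward the southwest.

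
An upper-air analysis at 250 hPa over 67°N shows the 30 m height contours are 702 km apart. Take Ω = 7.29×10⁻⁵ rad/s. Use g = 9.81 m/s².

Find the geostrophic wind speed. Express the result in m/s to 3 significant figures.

Coriolis parameter at 67°N:
f = 2Ω sin φ = 2 × 7.29×10⁻⁵ × sin 67° = 1.34×10⁻⁴ s⁻¹
Height gradient: |∂Z/∂n| = 30 m / 702000 m = 4.27×10⁻⁵
On a pressure surface, geostrophic balance gives V_g = (g/f)|∂Z/∂n|:
V_g = 9.81 × 4.27×10⁻⁵ / 1.34×10⁻⁴ = 3.12 m/s

3.12 m/s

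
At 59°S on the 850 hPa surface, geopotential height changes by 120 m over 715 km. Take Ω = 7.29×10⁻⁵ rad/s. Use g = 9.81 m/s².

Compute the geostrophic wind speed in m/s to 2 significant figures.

13 m/s

Coriolis parameter at 59°S:
f = 2Ω sin φ = 2 × 7.29×10⁻⁵ × sin 59° = 1.25×10⁻⁴ s⁻¹
Height gradient: |∂Z/∂n| = 120 m / 715000 m = 1.68×10⁻⁴
On a pressure surface, geostrophic balance gives V_g = (g/f)|∂Z/∂n|:
V_g = 9.81 × 1.68×10⁻⁴ / 1.25×10⁻⁴ = 13.2 m/s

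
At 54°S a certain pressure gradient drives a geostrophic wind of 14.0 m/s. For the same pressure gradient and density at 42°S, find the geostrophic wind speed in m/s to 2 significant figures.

17 m/s

With the same pressure gradient and density, V_g ∝ 1/f ∝ 1/sin φ.
V₂ = V₁ · sin φ₁ / sin φ₂ = 14.0 × sin 54° / sin 42°
V₂ = 14.0 × 0.8090/0.6691 = 17 m/s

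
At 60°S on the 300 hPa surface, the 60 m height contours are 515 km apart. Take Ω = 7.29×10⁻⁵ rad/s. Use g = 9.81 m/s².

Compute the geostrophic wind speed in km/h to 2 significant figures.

Coriolis parameter at 60°S:
f = 2Ω sin φ = 2 × 7.29×10⁻⁵ × sin 60° = 1.26×10⁻⁴ s⁻¹
Height gradient: |∂Z/∂n| = 60 m / 515000 m = 1.17×10⁻⁴
On a pressure surface, geostrophic balance gives V_g = (g/f)|∂Z/∂n|:
V_g = 9.81 × 1.17×10⁻⁴ / 1.26×10⁻⁴ = 9.05 m/s
Converting: 9.05 m/s × 3.6 = 33 km/h

33 km/h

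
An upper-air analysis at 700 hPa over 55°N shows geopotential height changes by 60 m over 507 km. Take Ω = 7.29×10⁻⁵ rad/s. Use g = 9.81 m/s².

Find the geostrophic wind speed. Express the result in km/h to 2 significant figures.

Coriolis parameter at 55°N:
f = 2Ω sin φ = 2 × 7.29×10⁻⁵ × sin 55° = 1.19×10⁻⁴ s⁻¹
Height gradient: |∂Z/∂n| = 60 m / 507000 m = 1.18×10⁻⁴
On a pressure surface, geostrophic balance gives V_g = (g/f)|∂Z/∂n|:
V_g = 9.81 × 1.18×10⁻⁴ / 1.19×10⁻⁴ = 9.72 m/s
Converting: 9.72 m/s × 3.6 = 35 km/h

35 km/h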